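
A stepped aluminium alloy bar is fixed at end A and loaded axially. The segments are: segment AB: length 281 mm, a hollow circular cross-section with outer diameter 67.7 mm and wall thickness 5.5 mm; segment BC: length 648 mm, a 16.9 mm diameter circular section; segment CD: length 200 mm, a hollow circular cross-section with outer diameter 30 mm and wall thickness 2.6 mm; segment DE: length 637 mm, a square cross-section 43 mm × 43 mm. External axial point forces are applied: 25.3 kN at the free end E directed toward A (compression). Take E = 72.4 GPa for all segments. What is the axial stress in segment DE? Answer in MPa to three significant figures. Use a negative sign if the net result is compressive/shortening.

-13.7 MPa

Internal axial forces (sectioning from the free end, tension +): N_DE = -25.3 kN, N_CD = -25.3 kN, N_BC = -25.3 kN, N_AB = -25.3 kN.
A_DE = 1849 mm².
σ_DE = N_DE/A_DE = -25300/1849 = -13.68 MPa.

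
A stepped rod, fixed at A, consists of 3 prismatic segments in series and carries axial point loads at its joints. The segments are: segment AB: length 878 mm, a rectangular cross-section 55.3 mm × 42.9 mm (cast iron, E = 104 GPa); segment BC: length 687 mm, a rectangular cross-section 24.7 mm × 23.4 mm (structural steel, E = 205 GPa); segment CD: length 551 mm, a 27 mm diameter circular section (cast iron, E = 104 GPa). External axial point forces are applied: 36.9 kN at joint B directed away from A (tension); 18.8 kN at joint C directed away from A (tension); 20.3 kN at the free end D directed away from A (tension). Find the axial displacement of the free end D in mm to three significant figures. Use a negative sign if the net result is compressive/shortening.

Internal axial forces (sectioning from the free end, tension +): N_CD = 20.3 kN, N_BC = 39.1 kN, N_AB = 76 kN.
A_AB = 2372 mm².
A_BC = 578 mm².
A_CD = 572.6 mm².
δ_AB = 76000·878/(2372·104000) = 0.2705 mm
δ_BC = 39100·687/(578·205000) = 0.2267 mm
δ_CD = 20300·551/(572.6·104000) = 0.1878 mm
δ = Σδ_i = 0.685 mm.

0.685 mm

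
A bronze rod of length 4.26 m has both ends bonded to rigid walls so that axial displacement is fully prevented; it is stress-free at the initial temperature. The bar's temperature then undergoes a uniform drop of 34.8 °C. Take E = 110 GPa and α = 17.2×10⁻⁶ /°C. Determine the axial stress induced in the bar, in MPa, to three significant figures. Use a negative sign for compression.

Free thermal expansion αLΔT = 17.2e-6 · 4260 · -34.8 = -2.55 mm.
The walls impose strain ε = −(-2.55)/4260 = 5.9856e-04; σ = Eε = 110000 · 5.9856e-04 = 65.84 MPa.

65.8 MPa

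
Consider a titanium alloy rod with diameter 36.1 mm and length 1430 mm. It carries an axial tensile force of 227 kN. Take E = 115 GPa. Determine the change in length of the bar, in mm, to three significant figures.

A = 1024 mm².
δ_mech = NL/(AE) = 227000·1430/(1024·115000) = 2.758 mm.

2.76 mm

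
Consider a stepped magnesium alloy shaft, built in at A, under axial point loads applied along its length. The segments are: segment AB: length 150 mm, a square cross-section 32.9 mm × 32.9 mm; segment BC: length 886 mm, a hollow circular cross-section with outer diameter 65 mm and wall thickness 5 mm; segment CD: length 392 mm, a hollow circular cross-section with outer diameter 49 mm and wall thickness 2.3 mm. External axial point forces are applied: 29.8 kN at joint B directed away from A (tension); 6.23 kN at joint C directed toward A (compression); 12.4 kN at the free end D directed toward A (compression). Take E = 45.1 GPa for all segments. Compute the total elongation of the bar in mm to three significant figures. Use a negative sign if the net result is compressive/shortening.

Internal axial forces (sectioning from the free end, tension +): N_CD = -12.4 kN, N_BC = -18.63 kN, N_AB = 11.17 kN.
A_AB = 1082 mm².
A_BC = 942.5 mm².
A_CD = 337.4 mm².
δ_AB = 11170·150/(1082·45100) = 0.03432 mm
δ_BC = -18630·886/(942.5·45100) = -0.3883 mm
δ_CD = -12400·392/(337.4·45100) = -0.3194 mm
δ = Σδ_i = -0.6734 mm.

-0.673 mm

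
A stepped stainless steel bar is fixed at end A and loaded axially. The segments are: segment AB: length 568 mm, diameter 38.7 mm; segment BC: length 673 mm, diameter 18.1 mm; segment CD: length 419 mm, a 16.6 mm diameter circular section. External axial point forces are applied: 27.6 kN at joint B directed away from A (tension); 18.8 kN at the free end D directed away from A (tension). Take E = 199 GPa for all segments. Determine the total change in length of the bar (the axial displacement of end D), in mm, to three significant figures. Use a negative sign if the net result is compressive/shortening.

0.543 mm

Internal axial forces (sectioning from the free end, tension +): N_CD = 18.8 kN, N_BC = 18.8 kN, N_AB = 46.4 kN.
A_AB = 1176 mm².
A_BC = 257.3 mm².
A_CD = 216.4 mm².
δ_AB = 46400·568/(1176·199000) = 0.1126 mm
δ_BC = 18800·673/(257.3·199000) = 0.2471 mm
δ_CD = 18800·419/(216.4·199000) = 0.1829 mm
δ = Σδ_i = 0.5426 mm.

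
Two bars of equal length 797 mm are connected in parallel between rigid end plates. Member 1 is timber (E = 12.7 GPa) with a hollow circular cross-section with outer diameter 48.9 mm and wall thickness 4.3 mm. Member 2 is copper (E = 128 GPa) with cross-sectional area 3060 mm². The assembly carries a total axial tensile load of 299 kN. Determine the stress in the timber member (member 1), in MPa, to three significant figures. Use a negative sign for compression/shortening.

A_1 = 602.5 mm².
Equal strain + equilibrium ⇒ each member carries load in proportion to AE: A₁E₁ = 7652000 N, A₂E₂ = 391700000 N, ΣAE = 399300000 N.
σ₁ = P·E₁/ΣAE = 299000·12700/399300000 = 9.509 MPa.

9.51 MPa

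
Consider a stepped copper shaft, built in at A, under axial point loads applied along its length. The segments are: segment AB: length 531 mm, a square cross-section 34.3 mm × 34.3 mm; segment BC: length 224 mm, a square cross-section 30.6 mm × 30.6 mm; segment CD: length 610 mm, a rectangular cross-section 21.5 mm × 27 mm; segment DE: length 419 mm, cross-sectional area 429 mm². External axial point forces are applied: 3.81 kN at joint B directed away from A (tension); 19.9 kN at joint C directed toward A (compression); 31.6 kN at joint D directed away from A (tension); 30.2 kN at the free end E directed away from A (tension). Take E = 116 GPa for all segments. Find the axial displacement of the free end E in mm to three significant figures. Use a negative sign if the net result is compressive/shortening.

1.08 mm

Internal axial forces (sectioning from the free end, tension +): N_DE = 30.2 kN, N_CD = 61.8 kN, N_BC = 41.9 kN, N_AB = 45.71 kN.
A_AB = 1176 mm².
A_BC = 936.4 mm².
A_CD = 580.5 mm².
δ_AB = 45710·531/(1176·116000) = 0.1779 mm
δ_BC = 41900·224/(936.4·116000) = 0.08641 mm
δ_CD = 61800·610/(580.5·116000) = 0.5598 mm
δ_DE = 30200·419/(429·116000) = 0.2543 mm
δ = Σδ_i = 1.078 mm.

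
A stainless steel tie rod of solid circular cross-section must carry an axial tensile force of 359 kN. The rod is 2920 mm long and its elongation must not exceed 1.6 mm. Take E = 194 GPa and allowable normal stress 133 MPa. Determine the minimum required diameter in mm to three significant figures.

65.6 mm

Required area A ≥ P/σ_allow = 359000/133 = 2699 mm².
For a solid circular section, d ≥ √(4A/π) = 58.62 mm.
Elongation limit: A ≥ PL/(Eδ_allow) = 359000·2920/(194000·1.6) = 3377 mm² ⇒ d ≥ 65.57 mm.
The elongation limit governs.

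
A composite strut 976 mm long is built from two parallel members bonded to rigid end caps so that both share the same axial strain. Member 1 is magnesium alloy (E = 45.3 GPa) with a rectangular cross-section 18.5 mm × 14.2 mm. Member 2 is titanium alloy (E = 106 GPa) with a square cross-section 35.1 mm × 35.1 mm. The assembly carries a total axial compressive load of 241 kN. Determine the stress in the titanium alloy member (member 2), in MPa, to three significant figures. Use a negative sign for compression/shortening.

-179 MPa

A_1 = 262.7 mm².
A_2 = 1232 mm².
Equal strain + equilibrium ⇒ each member carries load in proportion to AE: A₁E₁ = 11900000 N, A₂E₂ = 130600000 N, ΣAE = 142500000 N.
σ₂ = P·E₂/ΣAE = -241000·106000/142500000 = -179.3 MPa.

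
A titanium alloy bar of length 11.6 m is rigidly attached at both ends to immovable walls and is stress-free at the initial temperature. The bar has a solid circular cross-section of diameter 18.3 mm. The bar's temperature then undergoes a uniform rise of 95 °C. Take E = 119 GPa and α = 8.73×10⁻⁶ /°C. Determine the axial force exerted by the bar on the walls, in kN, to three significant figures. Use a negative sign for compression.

Free thermal expansion αLΔT = 8.73e-6 · 11600 · 95 = 9.62 mm.
The walls impose strain ε = −(9.62)/11600 = -8.2935e-04; σ = Eε = 119000 · -8.2935e-04 = -98.69 MPa.
Wall reaction R = σ·A = -98.69·263 = -25960 N = -25.96 kN.

-26.0 kN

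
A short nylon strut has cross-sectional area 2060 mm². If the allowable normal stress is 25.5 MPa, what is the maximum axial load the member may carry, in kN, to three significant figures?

52.5 kN

P_max = σ_allow · A = 25.5 · 2060 = 52530 N = 52.53 kN.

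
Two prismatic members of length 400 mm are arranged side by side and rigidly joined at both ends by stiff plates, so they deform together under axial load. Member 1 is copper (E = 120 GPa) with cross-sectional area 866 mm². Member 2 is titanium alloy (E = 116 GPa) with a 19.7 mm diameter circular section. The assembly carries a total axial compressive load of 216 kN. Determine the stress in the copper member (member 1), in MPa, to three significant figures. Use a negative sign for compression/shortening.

-186 MPa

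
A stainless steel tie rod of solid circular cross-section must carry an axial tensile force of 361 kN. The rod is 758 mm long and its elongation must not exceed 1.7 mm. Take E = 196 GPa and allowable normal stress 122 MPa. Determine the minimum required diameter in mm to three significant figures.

61.4 mm

Required area A ≥ P/σ_allow = 361000/122 = 2959 mm².
For a solid circular section, d ≥ √(4A/π) = 61.38 mm.
Elongation limit: A ≥ PL/(Eδ_allow) = 361000·758/(196000·1.7) = 821.2 mm² ⇒ d ≥ 32.34 mm.
The stress limit governs.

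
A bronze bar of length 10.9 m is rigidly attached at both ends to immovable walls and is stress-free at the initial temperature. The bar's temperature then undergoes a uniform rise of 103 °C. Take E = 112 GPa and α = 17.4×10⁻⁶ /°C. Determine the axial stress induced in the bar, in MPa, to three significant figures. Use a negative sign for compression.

Free thermal expansion αLΔT = 17.4e-6 · 10900 · 103 = 19.53 mm.
The walls impose strain ε = −(19.53)/10900 = -1.7922e-03; σ = Eε = 112000 · -1.7922e-03 = -200.7 MPa.

-201 MPa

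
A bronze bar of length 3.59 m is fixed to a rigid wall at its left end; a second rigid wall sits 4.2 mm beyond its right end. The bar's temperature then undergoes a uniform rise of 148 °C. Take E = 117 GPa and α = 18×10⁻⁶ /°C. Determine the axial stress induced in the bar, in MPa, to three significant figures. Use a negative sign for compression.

-175 MPa

Free thermal expansion αLΔT = 18e-6 · 3590 · 148 = 9.564 mm.
The walls engage after the gap closes; constrained expansion = 9.564 − 4.2 = 5.364 mm.
The walls impose strain ε = −(5.364)/3590 = -1.4941e-03; σ = Eε = 117000 · -1.4941e-03 = -174.8 MPa.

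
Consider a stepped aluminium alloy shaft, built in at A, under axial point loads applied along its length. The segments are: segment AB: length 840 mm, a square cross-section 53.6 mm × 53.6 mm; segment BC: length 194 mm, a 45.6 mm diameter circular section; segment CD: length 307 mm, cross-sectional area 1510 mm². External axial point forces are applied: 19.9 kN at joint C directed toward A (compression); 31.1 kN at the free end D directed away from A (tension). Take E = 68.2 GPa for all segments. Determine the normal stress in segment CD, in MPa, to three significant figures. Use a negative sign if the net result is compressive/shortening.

20.6 MPa

Internal axial forces (sectioning from the free end, tension +): N_CD = 31.1 kN, N_BC = 11.2 kN, N_AB = 11.2 kN.
σ_CD = N_CD/A_CD = 31100/1510 = 20.6 MPa.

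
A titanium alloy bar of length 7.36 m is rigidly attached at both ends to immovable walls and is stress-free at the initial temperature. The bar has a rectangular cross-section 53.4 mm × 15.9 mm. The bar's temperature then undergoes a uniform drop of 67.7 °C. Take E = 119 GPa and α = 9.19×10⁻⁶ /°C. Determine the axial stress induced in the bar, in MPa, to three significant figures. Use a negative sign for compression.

Free thermal expansion αLΔT = 9.19e-6 · 7360 · -67.7 = -4.579 mm.
The walls impose strain ε = −(-4.579)/7360 = 6.2216e-04; σ = Eε = 119000 · 6.2216e-04 = 74.04 MPa.

74.0 MPa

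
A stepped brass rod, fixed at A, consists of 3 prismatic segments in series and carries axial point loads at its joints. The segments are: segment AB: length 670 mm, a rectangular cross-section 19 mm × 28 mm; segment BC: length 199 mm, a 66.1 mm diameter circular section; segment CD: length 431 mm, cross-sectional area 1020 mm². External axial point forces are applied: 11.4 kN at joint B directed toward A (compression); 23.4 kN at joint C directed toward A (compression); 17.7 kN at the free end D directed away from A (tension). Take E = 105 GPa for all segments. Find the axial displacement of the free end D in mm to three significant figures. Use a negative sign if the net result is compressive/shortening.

Internal axial forces (sectioning from the free end, tension +): N_CD = 17.7 kN, N_BC = -5.7 kN, N_AB = -17.1 kN.
A_AB = 532 mm².
A_BC = 3432 mm².
δ_AB = -17100·670/(532·105000) = -0.2051 mm
δ_BC = -5700·199/(3432·105000) = -0.003148 mm
δ_CD = 17700·431/(1020·105000) = 0.07123 mm
δ = Σδ_i = -0.137 mm.

-0.137 mm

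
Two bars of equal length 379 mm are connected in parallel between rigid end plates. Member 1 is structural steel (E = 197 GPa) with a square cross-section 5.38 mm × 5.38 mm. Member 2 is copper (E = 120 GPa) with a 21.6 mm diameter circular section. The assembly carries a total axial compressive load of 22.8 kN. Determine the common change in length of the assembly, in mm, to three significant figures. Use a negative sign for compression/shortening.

A_1 = 28.94 mm².
A_2 = 366.4 mm².
Equal strain + equilibrium ⇒ each member carries load in proportion to AE: A₁E₁ = 5702000 N, A₂E₂ = 43970000 N, ΣAE = 49670000 N.
δ = PL/ΣAE = -22800·379/49670000 = -0.174 mm.

-0.174 mm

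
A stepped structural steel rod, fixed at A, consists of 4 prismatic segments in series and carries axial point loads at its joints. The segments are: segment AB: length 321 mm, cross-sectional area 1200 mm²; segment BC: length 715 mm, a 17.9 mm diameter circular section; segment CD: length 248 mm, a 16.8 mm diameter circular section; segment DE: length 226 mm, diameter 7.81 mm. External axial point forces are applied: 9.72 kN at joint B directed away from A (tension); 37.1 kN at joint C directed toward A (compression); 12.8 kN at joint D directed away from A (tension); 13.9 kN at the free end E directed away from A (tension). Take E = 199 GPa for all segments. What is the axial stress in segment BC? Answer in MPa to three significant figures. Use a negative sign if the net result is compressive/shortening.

-41.3 MPa

Internal axial forces (sectioning from the free end, tension +): N_DE = 13.9 kN, N_CD = 26.7 kN, N_BC = -10.4 kN, N_AB = -0.68 kN.
A_BC = 251.6 mm².
σ_BC = N_BC/A_BC = -10400/251.6 = -41.33 MPa.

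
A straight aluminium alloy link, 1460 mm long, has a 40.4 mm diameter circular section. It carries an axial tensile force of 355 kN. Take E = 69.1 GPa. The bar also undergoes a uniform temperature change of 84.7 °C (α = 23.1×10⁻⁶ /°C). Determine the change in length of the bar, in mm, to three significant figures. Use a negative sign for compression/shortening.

8.71 mm

A = 1282 mm².
δ_mech = NL/(AE) = 355000·1460/(1282·69100) = 5.851 mm.
δ_thermal = αLΔT = 23.1e-6·1460·84.7 = 2.857 mm.
δ = δ_mech + δ_thermal = 8.708 mm.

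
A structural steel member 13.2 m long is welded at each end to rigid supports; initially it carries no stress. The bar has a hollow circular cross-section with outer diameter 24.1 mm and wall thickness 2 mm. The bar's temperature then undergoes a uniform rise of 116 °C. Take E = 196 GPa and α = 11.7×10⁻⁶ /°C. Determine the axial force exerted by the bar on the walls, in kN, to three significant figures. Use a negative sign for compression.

-36.9 kN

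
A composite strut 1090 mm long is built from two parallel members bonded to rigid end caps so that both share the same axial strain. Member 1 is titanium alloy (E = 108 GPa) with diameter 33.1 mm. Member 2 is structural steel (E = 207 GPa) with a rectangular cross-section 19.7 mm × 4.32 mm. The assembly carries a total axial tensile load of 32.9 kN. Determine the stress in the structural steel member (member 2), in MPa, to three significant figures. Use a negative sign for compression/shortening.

A_1 = 860.5 mm².
A_2 = 85.1 mm².
Equal strain + equilibrium ⇒ each member carries load in proportion to AE: A₁E₁ = 92930000 N, A₂E₂ = 17620000 N, ΣAE = 110500000 N.
σ₂ = P·E₂/ΣAE = 32900·207000/110500000 = 61.6 MPa.

61.6 MPa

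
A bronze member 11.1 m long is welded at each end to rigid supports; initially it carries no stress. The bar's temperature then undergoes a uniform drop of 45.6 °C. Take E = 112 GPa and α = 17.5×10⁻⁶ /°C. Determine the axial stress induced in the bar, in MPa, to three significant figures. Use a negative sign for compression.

Free thermal expansion αLΔT = 17.5e-6 · 11100 · -45.6 = -8.858 mm.
The walls impose strain ε = −(-8.858)/11100 = 7.9800e-04; σ = Eε = 112000 · 7.9800e-04 = 89.38 MPa.

89.4 MPa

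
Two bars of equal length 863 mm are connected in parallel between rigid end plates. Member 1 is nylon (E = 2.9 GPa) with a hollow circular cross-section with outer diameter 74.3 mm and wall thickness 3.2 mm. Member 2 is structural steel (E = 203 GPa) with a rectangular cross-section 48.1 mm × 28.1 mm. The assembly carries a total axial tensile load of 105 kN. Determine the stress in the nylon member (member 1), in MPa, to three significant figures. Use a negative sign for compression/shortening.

1.10 MPa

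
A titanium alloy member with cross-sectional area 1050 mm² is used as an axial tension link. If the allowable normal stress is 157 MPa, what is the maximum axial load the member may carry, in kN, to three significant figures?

P_max = σ_allow · A = 157 · 1050 = 164800 N = 164.8 kN.

165 kN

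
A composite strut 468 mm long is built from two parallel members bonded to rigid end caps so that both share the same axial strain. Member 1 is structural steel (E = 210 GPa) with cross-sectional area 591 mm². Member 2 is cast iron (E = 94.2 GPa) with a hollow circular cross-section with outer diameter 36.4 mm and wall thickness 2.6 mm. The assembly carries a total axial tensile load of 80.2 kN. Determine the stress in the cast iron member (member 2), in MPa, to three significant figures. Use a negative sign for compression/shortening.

A_2 = 276.1 mm².
Equal strain + equilibrium ⇒ each member carries load in proportion to AE: A₁E₁ = 124100000 N, A₂E₂ = 26010000 N, ΣAE = 150100000 N.
σ₂ = P·E₂/ΣAE = 80200·94200/150100000 = 50.33 MPa.

50.3 MPa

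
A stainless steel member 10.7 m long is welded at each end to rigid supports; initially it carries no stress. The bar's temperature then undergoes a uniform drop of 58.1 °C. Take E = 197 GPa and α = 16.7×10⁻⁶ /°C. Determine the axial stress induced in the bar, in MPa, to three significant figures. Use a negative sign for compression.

191 MPa

Free thermal expansion αLΔT = 16.7e-6 · 10700 · -58.1 = -10.38 mm.
The walls impose strain ε = −(-10.38)/10700 = 9.7027e-04; σ = Eε = 197000 · 9.7027e-04 = 191.1 MPa.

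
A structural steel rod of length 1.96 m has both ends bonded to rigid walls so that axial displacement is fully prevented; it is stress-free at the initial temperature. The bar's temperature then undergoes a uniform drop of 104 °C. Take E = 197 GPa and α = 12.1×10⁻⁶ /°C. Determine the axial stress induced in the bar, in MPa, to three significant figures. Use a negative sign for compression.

248 MPa

Free thermal expansion αLΔT = 12.1e-6 · 1960 · -104 = -2.466 mm.
The walls impose strain ε = −(-2.466)/1960 = 1.2584e-03; σ = Eε = 197000 · 1.2584e-03 = 247.9 MPa.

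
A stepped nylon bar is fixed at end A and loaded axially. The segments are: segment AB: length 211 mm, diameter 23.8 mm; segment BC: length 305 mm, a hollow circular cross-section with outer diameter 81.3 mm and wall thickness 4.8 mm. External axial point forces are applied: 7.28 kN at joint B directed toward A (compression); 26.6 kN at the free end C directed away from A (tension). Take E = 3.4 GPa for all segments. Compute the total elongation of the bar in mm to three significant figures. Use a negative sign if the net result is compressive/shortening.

Internal axial forces (sectioning from the free end, tension +): N_BC = 26.6 kN, N_AB = 19.32 kN.
A_AB = 444.9 mm².
A_BC = 1154 mm².
δ_AB = 19320·211/(444.9·3400) = 2.695 mm
δ_BC = 26600·305/(1154·3400) = 2.068 mm
δ = Σδ_i = 4.764 mm.

4.76 mm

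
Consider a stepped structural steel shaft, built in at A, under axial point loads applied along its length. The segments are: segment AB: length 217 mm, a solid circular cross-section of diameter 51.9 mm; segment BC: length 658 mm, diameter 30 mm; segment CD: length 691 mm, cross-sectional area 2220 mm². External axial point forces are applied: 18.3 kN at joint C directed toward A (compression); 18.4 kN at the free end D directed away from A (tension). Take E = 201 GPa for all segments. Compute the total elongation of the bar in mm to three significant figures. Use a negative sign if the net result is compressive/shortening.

Internal axial forces (sectioning from the free end, tension +): N_CD = 18.4 kN, N_BC = 0.1 kN, N_AB = 0.1 kN.
A_AB = 2116 mm².
A_BC = 706.9 mm².
δ_AB = 100·217/(2116·201000) = 0.00005103 mm
δ_BC = 100·658/(706.9·201000) = 0.0004631 mm
δ_CD = 18400·691/(2220·201000) = 0.02849 mm
δ = Σδ_i = 0.02901 mm.

0.0290 mm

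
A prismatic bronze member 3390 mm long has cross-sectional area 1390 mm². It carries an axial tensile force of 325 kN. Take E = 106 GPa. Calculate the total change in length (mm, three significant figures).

7.48 mm

δ_mech = NL/(AE) = 325000·3390/(1390·106000) = 7.478 mm.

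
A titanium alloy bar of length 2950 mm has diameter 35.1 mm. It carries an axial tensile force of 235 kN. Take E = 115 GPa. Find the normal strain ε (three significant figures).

0.00211

A = 967.6 mm².
σ = N/A = 242.9 MPa; ε = σ/E = 242.9/115000 = 2.112e-03.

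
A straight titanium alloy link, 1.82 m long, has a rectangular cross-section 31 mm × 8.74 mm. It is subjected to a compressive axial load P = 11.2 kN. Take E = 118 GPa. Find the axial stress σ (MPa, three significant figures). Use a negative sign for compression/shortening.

A = 270.9 mm².
σ = N/A = -11200/270.9 = -41.34 MPa.

-41.3 MPa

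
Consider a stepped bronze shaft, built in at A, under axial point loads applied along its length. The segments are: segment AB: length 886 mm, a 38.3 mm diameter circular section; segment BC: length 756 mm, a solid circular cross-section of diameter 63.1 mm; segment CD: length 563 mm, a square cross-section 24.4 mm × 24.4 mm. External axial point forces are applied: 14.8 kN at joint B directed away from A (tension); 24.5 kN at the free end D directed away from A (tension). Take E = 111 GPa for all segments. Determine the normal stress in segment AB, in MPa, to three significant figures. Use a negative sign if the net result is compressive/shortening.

Internal axial forces (sectioning from the free end, tension +): N_CD = 24.5 kN, N_BC = 24.5 kN, N_AB = 39.3 kN.
A_AB = 1152 mm².
σ_AB = N_AB/A_AB = 39300/1152 = 34.11 MPa.

34.1 MPa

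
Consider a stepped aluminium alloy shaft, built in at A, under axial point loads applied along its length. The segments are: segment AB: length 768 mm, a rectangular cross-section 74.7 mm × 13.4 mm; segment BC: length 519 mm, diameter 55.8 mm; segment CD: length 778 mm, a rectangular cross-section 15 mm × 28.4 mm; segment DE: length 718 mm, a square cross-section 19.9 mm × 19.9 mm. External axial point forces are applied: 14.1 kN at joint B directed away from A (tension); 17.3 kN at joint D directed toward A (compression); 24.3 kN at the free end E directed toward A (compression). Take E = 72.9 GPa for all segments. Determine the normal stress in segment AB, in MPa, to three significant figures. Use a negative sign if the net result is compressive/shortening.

-27.5 MPa

Internal axial forces (sectioning from the free end, tension +): N_DE = -24.3 kN, N_CD = -41.6 kN, N_BC = -41.6 kN, N_AB = -27.5 kN.
A_AB = 1001 mm².
σ_AB = N_AB/A_AB = -27500/1001 = -27.47 MPa.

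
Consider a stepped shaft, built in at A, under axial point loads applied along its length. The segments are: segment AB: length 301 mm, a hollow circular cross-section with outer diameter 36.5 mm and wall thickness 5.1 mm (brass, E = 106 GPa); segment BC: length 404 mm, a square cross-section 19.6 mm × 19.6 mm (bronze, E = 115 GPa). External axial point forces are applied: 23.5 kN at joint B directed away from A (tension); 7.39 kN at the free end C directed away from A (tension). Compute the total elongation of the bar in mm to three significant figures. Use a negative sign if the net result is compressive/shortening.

0.242 mm

Internal axial forces (sectioning from the free end, tension +): N_BC = 7.39 kN, N_AB = 30.89 kN.
A_AB = 503.1 mm².
A_BC = 384.2 mm².
δ_AB = 30890·301/(503.1·106000) = 0.1744 mm
δ_BC = 7390·404/(384.2·115000) = 0.06758 mm
δ = Σδ_i = 0.2419 mm.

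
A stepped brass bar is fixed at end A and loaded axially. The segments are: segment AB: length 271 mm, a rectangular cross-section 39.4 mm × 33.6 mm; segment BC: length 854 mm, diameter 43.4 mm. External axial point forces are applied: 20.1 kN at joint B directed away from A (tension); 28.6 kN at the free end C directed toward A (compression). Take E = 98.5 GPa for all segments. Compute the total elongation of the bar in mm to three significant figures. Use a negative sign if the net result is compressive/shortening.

-0.185 mm

Internal axial forces (sectioning from the free end, tension +): N_BC = -28.6 kN, N_AB = -8.5 kN.
A_AB = 1324 mm².
A_BC = 1479 mm².
δ_AB = -8500·271/(1324·98500) = -0.01767 mm
δ_BC = -28600·854/(1479·98500) = -0.1676 mm
δ = Σδ_i = -0.1853 mm.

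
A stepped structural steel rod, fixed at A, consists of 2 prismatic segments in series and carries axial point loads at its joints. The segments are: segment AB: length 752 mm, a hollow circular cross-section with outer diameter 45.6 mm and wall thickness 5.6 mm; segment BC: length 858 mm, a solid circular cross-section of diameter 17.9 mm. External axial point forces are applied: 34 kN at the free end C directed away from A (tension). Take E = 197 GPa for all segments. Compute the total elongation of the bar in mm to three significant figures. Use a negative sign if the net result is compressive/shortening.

Internal axial forces (sectioning from the free end, tension +): N_BC = 34 kN, N_AB = 34 kN.
A_AB = 703.7 mm².
A_BC = 251.6 mm².
δ_AB = 34000·752/(703.7·197000) = 0.1844 mm
δ_BC = 34000·858/(251.6·197000) = 0.5884 mm
δ = Σδ_i = 0.7729 mm.

0.773 mm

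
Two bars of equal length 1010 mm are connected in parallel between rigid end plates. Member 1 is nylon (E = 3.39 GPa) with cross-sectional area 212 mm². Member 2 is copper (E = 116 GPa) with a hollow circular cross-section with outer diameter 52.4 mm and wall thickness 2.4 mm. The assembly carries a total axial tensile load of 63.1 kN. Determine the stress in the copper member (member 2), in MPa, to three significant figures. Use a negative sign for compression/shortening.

A_2 = 377 mm².
Equal strain + equilibrium ⇒ each member carries load in proportion to AE: A₁E₁ = 718700 N, A₂E₂ = 43730000 N, ΣAE = 44450000 N.
σ₂ = P·E₂/ΣAE = 63100·116000/44450000 = 164.7 MPa.

165 MPa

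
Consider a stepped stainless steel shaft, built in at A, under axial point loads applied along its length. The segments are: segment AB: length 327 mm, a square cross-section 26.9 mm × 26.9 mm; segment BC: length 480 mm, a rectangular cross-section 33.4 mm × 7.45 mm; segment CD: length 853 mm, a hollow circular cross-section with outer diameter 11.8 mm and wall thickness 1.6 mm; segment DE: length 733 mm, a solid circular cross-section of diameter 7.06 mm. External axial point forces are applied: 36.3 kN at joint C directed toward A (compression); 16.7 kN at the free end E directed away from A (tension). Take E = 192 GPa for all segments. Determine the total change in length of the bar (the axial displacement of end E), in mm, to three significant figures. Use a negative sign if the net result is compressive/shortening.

Internal axial forces (sectioning from the free end, tension +): N_DE = 16.7 kN, N_CD = 16.7 kN, N_BC = -19.6 kN, N_AB = -19.6 kN.
A_AB = 723.6 mm².
A_BC = 248.8 mm².
A_CD = 51.27 mm².
A_DE = 39.15 mm².
δ_AB = -19600·327/(723.6·192000) = -0.04613 mm
δ_BC = -19600·480/(248.8·192000) = -0.1969 mm
δ_CD = 16700·853/(51.27·192000) = 1.447 mm
δ_DE = 16700·733/(39.15·192000) = 1.629 mm
δ = Σδ_i = 2.833 mm.

2.83 mm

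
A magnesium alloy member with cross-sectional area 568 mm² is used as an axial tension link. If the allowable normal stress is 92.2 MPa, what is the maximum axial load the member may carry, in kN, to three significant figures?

P_max = σ_allow · A = 92.2 · 568 = 52370 N = 52.37 kN.

52.4 kN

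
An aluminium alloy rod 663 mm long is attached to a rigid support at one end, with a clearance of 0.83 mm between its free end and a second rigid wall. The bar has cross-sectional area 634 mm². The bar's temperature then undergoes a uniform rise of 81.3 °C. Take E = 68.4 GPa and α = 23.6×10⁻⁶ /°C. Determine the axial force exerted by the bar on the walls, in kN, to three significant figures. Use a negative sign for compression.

Free thermal expansion αLΔT = 23.6e-6 · 663 · 81.3 = 1.272 mm.
The walls engage after the gap closes; constrained expansion = 1.272 − 0.83 = 0.4421 mm.
The walls impose strain ε = −(0.4421)/663 = -6.6679e-04; σ = Eε = 68400 · -6.6679e-04 = -45.61 MPa.
Wall reaction R = σ·A = -45.61·634 = -28920 N = -28.92 kN.

-28.9 kN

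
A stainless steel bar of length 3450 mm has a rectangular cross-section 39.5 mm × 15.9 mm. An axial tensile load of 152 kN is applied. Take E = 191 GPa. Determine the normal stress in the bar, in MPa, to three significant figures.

A = 628.1 mm².
σ = N/A = 152000/628.1 = 242 MPa.

242 MPa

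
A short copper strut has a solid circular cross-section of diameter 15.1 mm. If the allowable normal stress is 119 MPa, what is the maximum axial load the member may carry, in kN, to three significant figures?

A = 179.1 mm².
P_max = σ_allow · A = 119 · 179.1 = 21310 N = 21.31 kN.

21.3 kN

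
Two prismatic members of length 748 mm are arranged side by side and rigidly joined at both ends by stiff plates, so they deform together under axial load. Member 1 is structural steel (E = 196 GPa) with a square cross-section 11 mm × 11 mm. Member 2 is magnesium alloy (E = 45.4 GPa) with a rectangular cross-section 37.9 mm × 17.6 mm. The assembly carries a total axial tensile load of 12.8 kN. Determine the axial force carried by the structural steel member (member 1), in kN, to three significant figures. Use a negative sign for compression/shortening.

A_1 = 121 mm².
A_2 = 667 mm².
Equal strain + equilibrium ⇒ each member carries load in proportion to AE: A₁E₁ = 23720000 N, A₂E₂ = 30280000 N, ΣAE = 54000000 N.
F₁ = P·A₁E₁/ΣAE = 12800·23720000/54000000 = 5622 N.

5.62 kN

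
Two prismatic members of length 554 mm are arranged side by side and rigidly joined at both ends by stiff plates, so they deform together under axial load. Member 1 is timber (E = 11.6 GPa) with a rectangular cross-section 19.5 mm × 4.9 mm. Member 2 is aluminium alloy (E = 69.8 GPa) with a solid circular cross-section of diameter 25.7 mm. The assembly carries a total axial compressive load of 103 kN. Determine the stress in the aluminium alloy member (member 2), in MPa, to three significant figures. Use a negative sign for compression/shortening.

-193 MPa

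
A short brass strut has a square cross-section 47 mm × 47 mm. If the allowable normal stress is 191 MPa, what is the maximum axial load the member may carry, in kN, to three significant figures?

A = 2209 mm².
P_max = σ_allow · A = 191 · 2209 = 421900 N = 421.9 kN.

422 kN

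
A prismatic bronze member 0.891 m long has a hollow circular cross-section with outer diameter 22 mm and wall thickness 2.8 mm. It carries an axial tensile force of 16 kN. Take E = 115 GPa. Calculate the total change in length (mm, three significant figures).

0.734 mm

A = 168.9 mm².
δ_mech = NL/(AE) = 16000·891/(168.9·115000) = 0.734 mm.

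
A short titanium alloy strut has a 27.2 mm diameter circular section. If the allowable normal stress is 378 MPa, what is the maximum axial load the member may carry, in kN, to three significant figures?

220 kN

A = 581.1 mm².
P_max = σ_allow · A = 378 · 581.1 = 219600 N = 219.6 kN.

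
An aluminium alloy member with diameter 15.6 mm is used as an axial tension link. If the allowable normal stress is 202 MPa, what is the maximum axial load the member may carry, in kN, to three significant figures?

A = 191.1 mm².
P_max = σ_allow · A = 202 · 191.1 = 38610 N = 38.61 kN.

38.6 kN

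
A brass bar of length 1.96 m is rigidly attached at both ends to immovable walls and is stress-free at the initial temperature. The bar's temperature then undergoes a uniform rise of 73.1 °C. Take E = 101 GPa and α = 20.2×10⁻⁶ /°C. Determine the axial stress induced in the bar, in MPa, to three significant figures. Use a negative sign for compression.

-149 MPa

Free thermal expansion αLΔT = 20.2e-6 · 1960 · 73.1 = 2.894 mm.
The walls impose strain ε = −(2.894)/1960 = -1.4766e-03; σ = Eε = 101000 · -1.4766e-03 = -149.1 MPa.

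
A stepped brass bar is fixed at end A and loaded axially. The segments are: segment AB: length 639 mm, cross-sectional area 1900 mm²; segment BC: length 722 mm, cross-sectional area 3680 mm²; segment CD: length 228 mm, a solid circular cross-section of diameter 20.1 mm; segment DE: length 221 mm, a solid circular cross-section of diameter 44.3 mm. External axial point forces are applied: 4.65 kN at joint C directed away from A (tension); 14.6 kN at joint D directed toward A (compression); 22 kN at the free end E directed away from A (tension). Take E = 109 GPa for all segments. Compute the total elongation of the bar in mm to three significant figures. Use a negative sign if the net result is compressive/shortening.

Internal axial forces (sectioning from the free end, tension +): N_DE = 22 kN, N_CD = 7.4 kN, N_BC = 12.05 kN, N_AB = 12.05 kN.
A_CD = 317.3 mm².
A_DE = 1541 mm².
δ_AB = 12050·639/(1900·109000) = 0.03718 mm
δ_BC = 12050·722/(3680·109000) = 0.02169 mm
δ_CD = 7400·228/(317.3·109000) = 0.04878 mm
δ_DE = 22000·221/(1541·109000) = 0.02894 mm
δ = Σδ_i = 0.1366 mm.

0.137 mm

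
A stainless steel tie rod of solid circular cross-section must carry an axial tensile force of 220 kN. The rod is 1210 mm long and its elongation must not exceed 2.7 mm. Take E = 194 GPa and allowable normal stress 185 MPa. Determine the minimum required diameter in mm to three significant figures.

Required area A ≥ P/σ_allow = 220000/185 = 1189 mm².
For a solid circular section, d ≥ √(4A/π) = 38.91 mm.
Elongation limit: A ≥ PL/(Eδ_allow) = 220000·1210/(194000·2.7) = 508.2 mm² ⇒ d ≥ 25.44 mm.
The stress limit governs.

38.9 mm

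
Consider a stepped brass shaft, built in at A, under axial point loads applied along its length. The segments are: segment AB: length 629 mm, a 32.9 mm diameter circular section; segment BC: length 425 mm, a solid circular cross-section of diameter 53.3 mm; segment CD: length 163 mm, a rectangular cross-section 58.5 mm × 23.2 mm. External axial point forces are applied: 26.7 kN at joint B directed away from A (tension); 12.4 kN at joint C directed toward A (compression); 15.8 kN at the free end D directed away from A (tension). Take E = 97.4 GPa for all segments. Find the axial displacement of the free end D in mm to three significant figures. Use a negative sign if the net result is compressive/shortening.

0.255 mm

Internal axial forces (sectioning from the free end, tension +): N_CD = 15.8 kN, N_BC = 3.4 kN, N_AB = 30.1 kN.
A_AB = 850.1 mm².
A_BC = 2231 mm².
A_CD = 1357 mm².
δ_AB = 30100·629/(850.1·97400) = 0.2287 mm
δ_BC = 3400·425/(2231·97400) = 0.006649 mm
δ_CD = 15800·163/(1357·97400) = 0.01948 mm
δ = Σδ_i = 0.2548 mm.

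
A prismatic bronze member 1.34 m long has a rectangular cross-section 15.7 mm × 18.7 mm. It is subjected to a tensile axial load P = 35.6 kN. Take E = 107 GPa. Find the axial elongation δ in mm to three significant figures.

A = 293.6 mm².
δ_mech = NL/(AE) = 35600·1340/(293.6·107000) = 1.519 mm.

1.52 mm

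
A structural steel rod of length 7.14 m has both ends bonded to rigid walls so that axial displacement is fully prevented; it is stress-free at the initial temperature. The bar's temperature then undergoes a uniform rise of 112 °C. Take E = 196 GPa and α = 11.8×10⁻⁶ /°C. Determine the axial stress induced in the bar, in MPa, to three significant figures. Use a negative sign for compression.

Free thermal expansion αLΔT = 11.8e-6 · 7140 · 112 = 9.436 mm.
The walls impose strain ε = −(9.436)/7140 = -1.3216e-03; σ = Eε = 196000 · -1.3216e-03 = -259 MPa.

-259 MPa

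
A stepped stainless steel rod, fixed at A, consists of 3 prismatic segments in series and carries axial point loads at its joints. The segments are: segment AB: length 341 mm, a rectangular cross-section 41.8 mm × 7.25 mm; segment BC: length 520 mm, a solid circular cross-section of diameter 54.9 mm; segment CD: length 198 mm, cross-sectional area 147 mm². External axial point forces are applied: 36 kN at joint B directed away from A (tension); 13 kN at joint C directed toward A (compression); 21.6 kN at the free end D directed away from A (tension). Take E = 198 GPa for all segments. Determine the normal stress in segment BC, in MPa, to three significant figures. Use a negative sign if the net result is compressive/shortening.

3.63 MPa

Internal axial forces (sectioning from the free end, tension +): N_CD = 21.6 kN, N_BC = 8.6 kN, N_AB = 44.6 kN.
A_BC = 2367 mm².
σ_BC = N_BC/A_BC = 8600/2367 = 3.633 MPa.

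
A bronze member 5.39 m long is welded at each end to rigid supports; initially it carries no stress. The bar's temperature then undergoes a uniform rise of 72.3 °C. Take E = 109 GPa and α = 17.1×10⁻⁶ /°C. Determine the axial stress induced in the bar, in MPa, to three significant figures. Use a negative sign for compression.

Free thermal expansion αLΔT = 17.1e-6 · 5390 · 72.3 = 6.664 mm.
The walls impose strain ε = −(6.664)/5390 = -1.2363e-03; σ = Eε = 109000 · -1.2363e-03 = -134.8 MPa.

-135 MPa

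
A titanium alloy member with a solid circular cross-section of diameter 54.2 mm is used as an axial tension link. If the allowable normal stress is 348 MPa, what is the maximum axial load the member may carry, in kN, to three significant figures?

A = 2307 mm².
P_max = σ_allow · A = 348 · 2307 = 802900 N = 802.9 kN.

803 kN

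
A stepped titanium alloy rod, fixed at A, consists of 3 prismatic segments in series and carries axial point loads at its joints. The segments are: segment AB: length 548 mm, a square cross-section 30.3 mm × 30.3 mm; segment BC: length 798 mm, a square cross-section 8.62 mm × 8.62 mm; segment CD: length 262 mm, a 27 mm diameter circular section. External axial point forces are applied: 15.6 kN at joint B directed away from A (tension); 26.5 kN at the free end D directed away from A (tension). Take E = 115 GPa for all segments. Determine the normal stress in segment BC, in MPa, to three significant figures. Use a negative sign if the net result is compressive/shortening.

Internal axial forces (sectioning from the free end, tension +): N_CD = 26.5 kN, N_BC = 26.5 kN, N_AB = 42.1 kN.
A_BC = 74.3 mm².
σ_BC = N_BC/A_BC = 26500/74.3 = 356.6 MPa.

357 MPa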